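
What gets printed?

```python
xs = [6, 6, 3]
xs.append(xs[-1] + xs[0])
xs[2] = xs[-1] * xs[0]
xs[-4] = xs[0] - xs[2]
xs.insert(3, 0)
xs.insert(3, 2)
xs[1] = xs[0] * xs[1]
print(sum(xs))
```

append xs[-1]+xs[0] = 3+6 = 9 → [6, 6, 3, 9]
xs[2] = xs[-1]*xs[0] = 9*6 = 54 → [6, 6, 54, 9]
xs[-4] = xs[0]-xs[2] = 6-54 = -48 → [-48, 6, 54, 9]
insert 0 at 3 → [-48, 6, 54, 0, 9]
insert 2 at 3 → [-48, 6, 54, 2, 0, 9]
xs[1] = xs[0]*xs[1] = (-48)*6 = -288 → [-48, -288, 54, 2, 0, 9]
sum = -271

-271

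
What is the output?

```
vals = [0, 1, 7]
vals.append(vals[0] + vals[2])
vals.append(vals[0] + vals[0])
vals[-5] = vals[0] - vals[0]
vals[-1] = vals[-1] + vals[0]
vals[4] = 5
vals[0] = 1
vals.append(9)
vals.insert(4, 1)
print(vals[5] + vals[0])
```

6

append vals[0]+vals[2] = 0+7 = 7 → [0, 1, 7, 7]
append vals[0]+vals[0] = 0+0 = 0 → [0, 1, 7, 7, 0]
vals[-5] = vals[0]-vals[0] = 0-0 = 0 → [0, 1, 7, 7, 0]
vals[-1] = vals[-1]+vals[0] = 0+0 = 0 → [0, 1, 7, 7, 0]
vals[4] = 5 → [0, 1, 7, 7, 5]
vals[0] = 1 → [1, 1, 7, 7, 5]
append 9 → [1, 1, 7, 7, 5, 9]
insert 1 at 4 → [1, 1, 7, 7, 1, 5, 9]
vals[5]+vals[0] = 5+1 = 6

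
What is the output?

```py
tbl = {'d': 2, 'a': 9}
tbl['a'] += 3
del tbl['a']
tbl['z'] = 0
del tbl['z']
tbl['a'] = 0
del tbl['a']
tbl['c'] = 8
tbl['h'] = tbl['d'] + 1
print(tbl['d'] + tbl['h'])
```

5

tbl['a'] = 9+3 = 12 → {'d': 2, 'a': 12}
del 'a' → {'d': 2}
tbl['z'] = 0 → {'d': 2, 'z': 0}
del 'z' → {'d': 2}
tbl['a'] = 0 → {'d': 2, 'a': 0}
del 'a' → {'d': 2}
tbl['c'] = 8 → {'d': 2, 'c': 8}
tbl['h'] = tbl['d']+1 = 3 → {'d': 2, 'c': 8, 'h': 3}
tbl['d']+tbl['h'] = 2+3 = 5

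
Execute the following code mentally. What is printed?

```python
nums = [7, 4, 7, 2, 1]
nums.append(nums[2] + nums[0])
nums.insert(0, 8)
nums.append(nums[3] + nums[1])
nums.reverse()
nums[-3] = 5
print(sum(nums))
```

58

append nums[2]+nums[0] = 7+7 = 14 → [7, 4, 7, 2, 1, 14]
insert 8 at 0 → [8, 7, 4, 7, 2, 1, 14]
append nums[3]+nums[1] = 7+7 = 14 → [8, 7, 4, 7, 2, 1, 14, 14]
reverse → [14, 14, 1, 2, 7, 4, 7, 8]
nums[-3] = 5 → [14, 14, 1, 2, 7, 5, 7, 8]
sum = 58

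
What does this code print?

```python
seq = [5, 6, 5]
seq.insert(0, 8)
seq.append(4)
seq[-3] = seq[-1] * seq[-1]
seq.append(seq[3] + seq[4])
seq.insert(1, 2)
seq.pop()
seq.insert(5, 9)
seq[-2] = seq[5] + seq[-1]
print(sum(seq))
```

insert 8 at 0 → [8, 5, 6, 5]
append 4 → [8, 5, 6, 5, 4]
seq[-3] = seq[-1]*seq[-1] = 4*4 = 16 → [8, 5, 16, 5, 4]
append seq[3]+seq[4] = 5+4 = 9 → [8, 5, 16, 5, 4, 9]
insert 2 at 1 → [8, 2, 5, 16, 5, 4, 9]
pop() removes 9 → [8, 2, 5, 16, 5, 4]
insert 9 at 5 → [8, 2, 5, 16, 5, 9, 4]
seq[-2] = seq[5]+seq[-1] = 9+4 = 13 → [8, 2, 5, 16, 5, 13, 4]
sum = 53

53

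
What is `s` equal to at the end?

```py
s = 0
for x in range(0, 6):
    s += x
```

15

x=0: s = 0+0 = 0
x=1: s = 0+1 = 1
x=2: s = 1+2 = 3
x=3: s = 3+3 = 6
x=4: s = 6+4 = 10
x=5: s = 10+5 = 15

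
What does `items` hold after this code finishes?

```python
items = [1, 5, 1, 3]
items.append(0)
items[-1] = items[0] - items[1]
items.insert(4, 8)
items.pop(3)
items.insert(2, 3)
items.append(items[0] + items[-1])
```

[1, 5, 3, 1, 8, -4, -3]

append 0 → [1, 5, 1, 3, 0]
items[-1] = items[0]-items[1] = 1-5 = -4 → [1, 5, 1, 3, -4]
insert 8 at 4 → [1, 5, 1, 3, 8, -4]
pop(3) removes 3 → [1, 5, 1, 8, -4]
insert 3 at 2 → [1, 5, 3, 1, 8, -4]
append items[0]+items[-1] = 1+(-4) = -3 → [1, 5, 3, 1, 8, -4, -3]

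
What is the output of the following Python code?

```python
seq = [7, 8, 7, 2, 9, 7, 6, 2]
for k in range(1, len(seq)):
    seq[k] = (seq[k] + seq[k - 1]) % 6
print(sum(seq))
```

25

k=1: seq[1] = (8+7)%6 = 3 → [7, 3, 7, 2, 9, 7, 6, 2]
k=2: seq[2] = (7+3)%6 = 4 → [7, 3, 4, 2, 9, 7, 6, 2]
k=3: seq[3] = (2+4)%6 = 0 → [7, 3, 4, 0, 9, 7, 6, 2]
k=4: seq[4] = (9+0)%6 = 3 → [7, 3, 4, 0, 3, 7, 6, 2]
k=5: seq[5] = (7+3)%6 = 4 → [7, 3, 4, 0, 3, 4, 6, 2]
k=6: seq[6] = (6+4)%6 = 4 → [7, 3, 4, 0, 3, 4, 4, 2]
k=7: seq[7] = (2+4)%6 = 0 → [7, 3, 4, 0, 3, 4, 4, 0]
sum = 25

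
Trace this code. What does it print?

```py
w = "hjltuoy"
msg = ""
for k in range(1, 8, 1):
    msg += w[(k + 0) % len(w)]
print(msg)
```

jltuoyh

k=1: add w[1]='j' → 'j'
k=2: add w[2]='l' → 'jl'
k=3: add w[3]='t' → 'jlt'
k=4: add w[4]='u' → 'jltu'
k=5: add w[5]='o' → 'jltuo'
k=6: add w[6]='y' → 'jltuoy'
k=7: add w[0]='h' → 'jltuoyh'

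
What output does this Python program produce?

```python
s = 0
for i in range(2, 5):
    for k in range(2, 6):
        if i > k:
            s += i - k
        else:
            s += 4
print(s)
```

40

i=2,k=2: not 2>2, s = 0+4 = 4
i=2,k=3: not 2>3, s = 4+4 = 8
i=2,k=4: not 2>4, s = 8+4 = 12
i=2,k=5: not 2>5, s = 12+4 = 16
i=3,k=2: 3>2, s = 16+1 = 17
i=3,k=3: not 3>3, s = 17+4 = 21
i=3,k=4: not 3>4, s = 21+4 = 25
i=3,k=5: not 3>5, s = 25+4 = 29
i=4,k=2: 4>2, s = 29+2 = 31
i=4,k=3: 4>3, s = 31+1 = 32
i=4,k=4: not 4>4, s = 32+4 = 36
i=4,k=5: not 4>5, s = 36+4 = 40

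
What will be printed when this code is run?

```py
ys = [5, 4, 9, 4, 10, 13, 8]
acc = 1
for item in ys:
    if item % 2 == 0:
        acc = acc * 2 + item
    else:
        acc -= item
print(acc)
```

-86

item=5: not even, acc = 1-5 = -4
item=4: even, acc = (-4)*2+4 = -4
item=9: not even, acc = (-4)-9 = -13
item=4: even, acc = (-13)*2+4 = -22
item=10: even, acc = (-22)*2+10 = -34
item=13: not even, acc = (-34)-13 = -47
item=8: even, acc = (-47)*2+8 = -86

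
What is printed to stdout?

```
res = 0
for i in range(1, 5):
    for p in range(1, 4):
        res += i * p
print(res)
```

60

i=1,p=1: res = 0+1 = 1
i=1,p=2: res = 1+2 = 3
i=1,p=3: res = 3+3 = 6
i=2,p=1: res = 6+2 = 8
i=2,p=2: res = 8+4 = 12
i=2,p=3: res = 12+6 = 18
i=3,p=1: res = 18+3 = 21
i=3,p=2: res = 21+6 = 27
i=3,p=3: res = 27+9 = 36
i=4,p=1: res = 36+4 = 40
i=4,p=2: res = 40+8 = 48
i=4,p=3: res = 48+12 = 60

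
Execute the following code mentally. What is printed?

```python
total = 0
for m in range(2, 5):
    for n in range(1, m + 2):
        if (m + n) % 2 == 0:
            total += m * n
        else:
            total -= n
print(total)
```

21

m=2,n=1: odd sum, total = 0-1 = -1
m=2,n=2: even sum, total = (-1)+4 = 3
m=2,n=3: odd sum, total = 3-3 = 0
m=3,n=1: even sum, total = 0+3 = 3
m=3,n=2: odd sum, total = 3-2 = 1
m=3,n=3: even sum, total = 1+9 = 10
m=3,n=4: odd sum, total = 10-4 = 6
m=4,n=1: odd sum, total = 6-1 = 5
m=4,n=2: even sum, total = 5+8 = 13
m=4,n=3: odd sum, total = 13-3 = 10
m=4,n=4: even sum, total = 10+16 = 26
m=4,n=5: odd sum, total = 26-5 = 21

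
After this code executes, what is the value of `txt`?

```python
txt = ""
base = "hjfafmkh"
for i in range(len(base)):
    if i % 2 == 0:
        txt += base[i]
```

i=0: add 'h' → 'h'
i=1: skip
i=2: add 'f' → 'hf'
i=3: skip
i=4: add 'f' → 'hff'
i=5: skip
i=6: add 'k' → 'hffk'
i=7: skip

'hffk'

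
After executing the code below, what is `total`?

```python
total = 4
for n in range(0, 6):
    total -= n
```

n=0: total = 4-0 = 4
n=1: total = 4-1 = 3
n=2: total = 3-2 = 1
n=3: total = 1-3 = -2
n=4: total = (-2)-4 = -6
n=5: total = (-6)-5 = -11

-11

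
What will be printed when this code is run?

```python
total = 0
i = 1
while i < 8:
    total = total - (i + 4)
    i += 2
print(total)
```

-32

i=1: total = 0-5 = -5
i=3: total = (-5)-7 = -12
i=5: total = (-12)-9 = -21
i=7: total = (-21)-11 = -32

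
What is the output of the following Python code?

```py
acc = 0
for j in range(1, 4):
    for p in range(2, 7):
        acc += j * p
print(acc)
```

j=1,p=2: acc = 0+2 = 2
j=1,p=3: acc = 2+3 = 5
j=1,p=4: acc = 5+4 = 9
j=1,p=5: acc = 9+5 = 14
j=1,p=6: acc = 14+6 = 20
j=2,p=2: acc = 20+4 = 24
j=2,p=3: acc = 24+6 = 30
j=2,p=4: acc = 30+8 = 38
j=2,p=5: acc = 38+10 = 48
j=2,p=6: acc = 48+12 = 60
j=3,p=2: acc = 60+6 = 66
j=3,p=3: acc = 66+9 = 75
j=3,p=4: acc = 75+12 = 87
j=3,p=5: acc = 87+15 = 102
j=3,p=6: acc = 102+18 = 120

120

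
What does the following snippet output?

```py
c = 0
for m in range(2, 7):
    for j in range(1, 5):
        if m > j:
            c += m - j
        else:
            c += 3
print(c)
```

52

m=2,j=1: 2>1, c = 0+1 = 1
m=2,j=2: not 2>2, c = 1+3 = 4
m=2,j=3: not 2>3, c = 4+3 = 7
m=2,j=4: not 2>4, c = 7+3 = 10
m=3,j=1: 3>1, c = 10+2 = 12
m=3,j=2: 3>2, c = 12+1 = 13
m=3,j=3: not 3>3, c = 13+3 = 16
m=3,j=4: not 3>4, c = 16+3 = 19
m=4,j=1: 4>1, c = 19+3 = 22
m=4,j=2: 4>2, c = 22+2 = 24
m=4,j=3: 4>3, c = 24+1 = 25
m=4,j=4: not 4>4, c = 25+3 = 28
m=5,j=1: 5>1, c = 28+4 = 32
m=5,j=2: 5>2, c = 32+3 = 35
m=5,j=3: 5>3, c = 35+2 = 37
m=5,j=4: 5>4, c = 37+1 = 38
m=6,j=1: 6>1, c = 38+5 = 43
m=6,j=2: 6>2, c = 43+4 = 47
m=6,j=3: 6>3, c = 47+3 = 50
m=6,j=4: 6>4, c = 50+2 = 52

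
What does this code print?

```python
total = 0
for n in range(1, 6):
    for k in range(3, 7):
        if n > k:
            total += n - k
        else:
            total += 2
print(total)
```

n=1,k=3: not 1>3, total = 0+2 = 2
n=1,k=4: not 1>4, total = 2+2 = 4
n=1,k=5: not 1>5, total = 4+2 = 6
n=1,k=6: not 1>6, total = 6+2 = 8
n=2,k=3: not 2>3, total = 8+2 = 10
n=2,k=4: not 2>4, total = 10+2 = 12
n=2,k=5: not 2>5, total = 12+2 = 14
n=2,k=6: not 2>6, total = 14+2 = 16
n=3,k=3: not 3>3, total = 16+2 = 18
n=3,k=4: not 3>4, total = 18+2 = 20
n=3,k=5: not 3>5, total = 20+2 = 22
n=3,k=6: not 3>6, total = 22+2 = 24
n=4,k=3: 4>3, total = 24+1 = 25
n=4,k=4: not 4>4, total = 25+2 = 27
n=4,k=5: not 4>5, total = 27+2 = 29
n=4,k=6: not 4>6, total = 29+2 = 31
n=5,k=3: 5>3, total = 31+2 = 33
n=5,k=4: 5>4, total = 33+1 = 34
n=5,k=5: not 5>5, total = 34+2 = 36
n=5,k=6: not 5>6, total = 36+2 = 38

38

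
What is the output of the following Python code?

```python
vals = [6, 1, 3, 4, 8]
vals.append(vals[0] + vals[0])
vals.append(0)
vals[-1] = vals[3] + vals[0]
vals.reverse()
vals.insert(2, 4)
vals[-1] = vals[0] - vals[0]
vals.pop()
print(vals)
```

[10, 12, 4, 8, 4, 3, 1]

append vals[0]+vals[0] = 6+6 = 12 → [6, 1, 3, 4, 8, 12]
append 0 → [6, 1, 3, 4, 8, 12, 0]
vals[-1] = vals[3]+vals[0] = 4+6 = 10 → [6, 1, 3, 4, 8, 12, 10]
reverse → [10, 12, 8, 4, 3, 1, 6]
insert 4 at 2 → [10, 12, 4, 8, 4, 3, 1, 6]
vals[-1] = vals[0]-vals[0] = 10-10 = 0 → [10, 12, 4, 8, 4, 3, 1, 0]
pop() removes 0 → [10, 12, 4, 8, 4, 3, 1]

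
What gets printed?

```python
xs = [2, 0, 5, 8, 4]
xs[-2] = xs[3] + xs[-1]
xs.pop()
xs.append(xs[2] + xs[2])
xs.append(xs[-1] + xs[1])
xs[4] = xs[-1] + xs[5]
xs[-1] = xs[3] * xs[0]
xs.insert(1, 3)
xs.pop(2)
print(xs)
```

xs[-2] = xs[3]+xs[-1] = 8+4 = 12 → [2, 0, 5, 12, 4]
pop() removes 4 → [2, 0, 5, 12]
append xs[2]+xs[2] = 5+5 = 10 → [2, 0, 5, 12, 10]
append xs[-1]+xs[1] = 10+0 = 10 → [2, 0, 5, 12, 10, 10]
xs[4] = xs[-1]+xs[5] = 10+10 = 20 → [2, 0, 5, 12, 20, 10]
xs[-1] = xs[3]*xs[0] = 12*2 = 24 → [2, 0, 5, 12, 20, 24]
insert 3 at 1 → [2, 3, 0, 5, 12, 20, 24]
pop(2) removes 0 → [2, 3, 5, 12, 20, 24]

[2, 3, 5, 12, 20, 24]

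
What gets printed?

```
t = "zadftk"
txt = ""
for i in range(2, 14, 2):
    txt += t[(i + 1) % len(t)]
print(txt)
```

fkafka

i=2: add t[3]='f' → 'f'
i=4: add t[5]='k' → 'fk'
i=6: add t[1]='a' → 'fka'
i=8: add t[3]='f' → 'fkaf'
i=10: add t[5]='k' → 'fkafk'
i=12: add t[1]='a' → 'fkafka'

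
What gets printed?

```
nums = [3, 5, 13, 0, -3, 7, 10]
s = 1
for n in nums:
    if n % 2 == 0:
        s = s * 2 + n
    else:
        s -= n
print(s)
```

-78

n=3: not even, s = 1-3 = -2
n=5: not even, s = (-2)-5 = -7
n=13: not even, s = (-7)-13 = -20
n=0: even, s = (-20)*2+0 = -40
n=-3: not even, s = (-40)-(-3) = -37
n=7: not even, s = (-37)-7 = -44
n=10: even, s = (-44)*2+10 = -78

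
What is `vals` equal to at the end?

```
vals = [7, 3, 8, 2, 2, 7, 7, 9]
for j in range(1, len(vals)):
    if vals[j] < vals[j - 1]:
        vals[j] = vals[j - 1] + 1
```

j=1: 3<7, vals[1] = 7+1 = 8 → [7, 8, 8, 2, 2, 7, 7, 9]
j=2: 8>=8, unchanged → [7, 8, 8, 2, 2, 7, 7, 9]
j=3: 2<8, vals[3] = 8+1 = 9 → [7, 8, 8, 9, 2, 7, 7, 9]
j=4: 2<9, vals[4] = 9+1 = 10 → [7, 8, 8, 9, 10, 7, 7, 9]
j=5: 7<10, vals[5] = 10+1 = 11 → [7, 8, 8, 9, 10, 11, 7, 9]
j=6: 7<11, vals[6] = 11+1 = 12 → [7, 8, 8, 9, 10, 11, 12, 9]
j=7: 9<12, vals[7] = 12+1 = 13 → [7, 8, 8, 9, 10, 11, 12, 13]

[7, 8, 8, 9, 10, 11, 12, 13]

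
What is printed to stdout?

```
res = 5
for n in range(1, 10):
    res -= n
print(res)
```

n=1: res = 5-1 = 4
n=2: res = 4-2 = 2
n=3: res = 2-3 = -1
n=4: res = (-1)-4 = -5
n=5: res = (-5)-5 = -10
n=6: res = (-10)-6 = -16
n=7: res = (-16)-7 = -23
n=8: res = (-23)-8 = -31
n=9: res = (-31)-9 = -40

-40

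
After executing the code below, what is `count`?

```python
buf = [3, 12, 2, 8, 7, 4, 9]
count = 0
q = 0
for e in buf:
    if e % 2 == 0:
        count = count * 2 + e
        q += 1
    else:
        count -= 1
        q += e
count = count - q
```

e=3: not even, count = 0-1 = -1; q=3
e=12: even, count = (-1)*2+12 = 10; q=4
e=2: even, count = 10*2+2 = 22; q=5
e=8: even, count = 22*2+8 = 52; q=6
e=7: not even, count = 52-1 = 51; q=13
e=4: even, count = 51*2+4 = 106; q=14
e=9: not even, count = 106-1 = 105; q=23
count-q = 105-23 = 82

82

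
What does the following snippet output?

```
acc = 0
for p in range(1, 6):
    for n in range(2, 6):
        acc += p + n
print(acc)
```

130

p=1,n=2: acc = 0+3 = 3
p=1,n=3: acc = 3+4 = 7
p=1,n=4: acc = 7+5 = 12
p=1,n=5: acc = 12+6 = 18
p=2,n=2: acc = 18+4 = 22
p=2,n=3: acc = 22+5 = 27
p=2,n=4: acc = 27+6 = 33
p=2,n=5: acc = 33+7 = 40
p=3,n=2: acc = 40+5 = 45
p=3,n=3: acc = 45+6 = 51
p=3,n=4: acc = 51+7 = 58
p=3,n=5: acc = 58+8 = 66
p=4,n=2: acc = 66+6 = 72
p=4,n=3: acc = 72+7 = 79
p=4,n=4: acc = 79+8 = 87
p=4,n=5: acc = 87+9 = 96
p=5,n=2: acc = 96+7 = 103
p=5,n=3: acc = 103+8 = 111
p=5,n=4: acc = 111+9 = 120
p=5,n=5: acc = 120+10 = 130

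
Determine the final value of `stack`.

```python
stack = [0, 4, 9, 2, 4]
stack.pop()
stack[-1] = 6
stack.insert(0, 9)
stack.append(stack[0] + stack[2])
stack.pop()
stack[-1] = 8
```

[9, 0, 4, 9, 8]

pop() removes 4 → [0, 4, 9, 2]
stack[-1] = 6 → [0, 4, 9, 6]
insert 9 at 0 → [9, 0, 4, 9, 6]
append stack[0]+stack[2] = 9+4 = 13 → [9, 0, 4, 9, 6, 13]
pop() removes 13 → [9, 0, 4, 9, 6]
stack[-1] = 8 → [9, 0, 4, 9, 8]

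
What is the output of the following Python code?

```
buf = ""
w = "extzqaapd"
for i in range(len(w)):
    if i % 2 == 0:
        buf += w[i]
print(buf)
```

etqad

i=0: add 'e' → 'e'
i=1: skip
i=2: add 't' → 'et'
i=3: skip
i=4: add 'q' → 'etq'
i=5: skip
i=6: add 'a' → 'etqa'
i=7: skip
i=8: add 'd' → 'etqad'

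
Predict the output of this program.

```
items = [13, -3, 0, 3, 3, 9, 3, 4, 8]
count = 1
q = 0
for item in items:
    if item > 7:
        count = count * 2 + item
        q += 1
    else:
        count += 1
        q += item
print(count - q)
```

item=13: >7, count = 1*2+13 = 15; q=1
item=-3: not >7, count = 15+1 = 16; q=-2
item=0: not >7, count = 16+1 = 17; q=-2
item=3: not >7, count = 17+1 = 18; q=1
item=3: not >7, count = 18+1 = 19; q=4
item=9: >7, count = 19*2+9 = 47; q=5
item=3: not >7, count = 47+1 = 48; q=8
item=4: not >7, count = 48+1 = 49; q=12
item=8: >7, count = 49*2+8 = 106; q=13
count-q = 106-13 = 93

93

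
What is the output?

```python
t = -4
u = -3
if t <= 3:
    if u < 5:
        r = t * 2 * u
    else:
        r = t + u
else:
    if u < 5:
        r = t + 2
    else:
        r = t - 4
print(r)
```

24

t=-4, u=-3
t <= 3 is True; u < 5 is True
→ r = t * 2 * u = 24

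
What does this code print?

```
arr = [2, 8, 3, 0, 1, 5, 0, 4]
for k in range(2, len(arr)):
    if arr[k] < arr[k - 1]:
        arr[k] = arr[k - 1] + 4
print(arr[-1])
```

32

k=2: 3<8, arr[2] = 8+4 = 12 → [2, 8, 12, 0, 1, 5, 0, 4]
k=3: 0<12, arr[3] = 12+4 = 16 → [2, 8, 12, 16, 1, 5, 0, 4]
k=4: 1<16, arr[4] = 16+4 = 20 → [2, 8, 12, 16, 20, 5, 0, 4]
k=5: 5<20, arr[5] = 20+4 = 24 → [2, 8, 12, 16, 20, 24, 0, 4]
k=6: 0<24, arr[6] = 24+4 = 28 → [2, 8, 12, 16, 20, 24, 28, 4]
k=7: 4<28, arr[7] = 28+4 = 32 → [2, 8, 12, 16, 20, 24, 28, 32]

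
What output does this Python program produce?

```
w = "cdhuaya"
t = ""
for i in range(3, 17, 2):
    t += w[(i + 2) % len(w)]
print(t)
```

i=3: add w[5]='y' → 'y'
i=5: add w[0]='c' → 'yc'
i=7: add w[2]='h' → 'ych'
i=9: add w[4]='a' → 'ycha'
i=11: add w[6]='a' → 'ychaa'
i=13: add w[1]='d' → 'ychaad'
i=15: add w[3]='u' → 'ychaadu'

ychaadu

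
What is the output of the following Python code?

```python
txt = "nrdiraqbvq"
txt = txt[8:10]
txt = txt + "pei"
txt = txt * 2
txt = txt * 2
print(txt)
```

slice [8:10] → 'vq'
+ 'pei' → 'vqpei'
repeat ×2 → 'vqpeivqpei'
repeat ×2 → 'vqpeivqpeivqpeivqpei'

vqpeivqpeivqpeivqpei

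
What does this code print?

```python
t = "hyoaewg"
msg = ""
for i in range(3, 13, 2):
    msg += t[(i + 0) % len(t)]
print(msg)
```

i=3: add t[3]='a' → 'a'
i=5: add t[5]='w' → 'aw'
i=7: add t[0]='h' → 'awh'
i=9: add t[2]='o' → 'awho'
i=11: add t[4]='e' → 'awhoe'

awhoe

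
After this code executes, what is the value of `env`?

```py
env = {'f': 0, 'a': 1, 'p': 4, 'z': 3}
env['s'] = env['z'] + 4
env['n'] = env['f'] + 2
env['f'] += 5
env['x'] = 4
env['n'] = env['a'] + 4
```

env['s'] = env['z']+4 = 7 → {'f': 0, 'a': 1, 'p': 4, 'z': 3, 's': 7}
env['n'] = env['f']+2 = 2 → {'f': 0, 'a': 1, 'p': 4, 'z': 3, 's': 7, 'n': 2}
env['f'] = 0+5 = 5 → {'f': 5, 'a': 1, 'p': 4, 'z': 3, 's': 7, 'n': 2}
env['x'] = 4 → {'f': 5, 'a': 1, 'p': 4, 'z': 3, 's': 7, 'n': 2, 'x': 4}
env['n'] = env['a']+4 = 5 → {'f': 5, 'a': 1, 'p': 4, 'z': 3, 's': 7, 'n': 5, 'x': 4}

{'f': 5, 'a': 1, 'p': 4, 'z': 3, 's': 7, 'n': 5, 'x': 4}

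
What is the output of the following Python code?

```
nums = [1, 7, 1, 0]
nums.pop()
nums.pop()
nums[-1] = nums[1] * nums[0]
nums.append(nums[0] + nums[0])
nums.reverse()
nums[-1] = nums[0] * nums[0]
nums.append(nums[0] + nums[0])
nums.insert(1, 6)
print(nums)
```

pop() removes 0 → [1, 7, 1]
pop() removes 1 → [1, 7]
nums[-1] = nums[1]*nums[0] = 7*1 = 7 → [1, 7]
append nums[0]+nums[0] = 1+1 = 2 → [1, 7, 2]
reverse → [2, 7, 1]
nums[-1] = nums[0]*nums[0] = 2*2 = 4 → [2, 7, 4]
append nums[0]+nums[0] = 2+2 = 4 → [2, 7, 4, 4]
insert 6 at 1 → [2, 6, 7, 4, 4]

[2, 6, 7, 4, 4]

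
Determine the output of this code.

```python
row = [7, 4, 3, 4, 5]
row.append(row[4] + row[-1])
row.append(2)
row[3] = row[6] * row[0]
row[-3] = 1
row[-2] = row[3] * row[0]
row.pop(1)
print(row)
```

[7, 3, 14, 1, 98, 2]

append row[4]+row[-1] = 5+5 = 10 → [7, 4, 3, 4, 5, 10]
append 2 → [7, 4, 3, 4, 5, 10, 2]
row[3] = row[6]*row[0] = 2*7 = 14 → [7, 4, 3, 14, 5, 10, 2]
row[-3] = 1 → [7, 4, 3, 14, 1, 10, 2]
row[-2] = row[3]*row[0] = 14*7 = 98 → [7, 4, 3, 14, 1, 98, 2]
pop(1) removes 4 → [7, 3, 14, 1, 98, 2]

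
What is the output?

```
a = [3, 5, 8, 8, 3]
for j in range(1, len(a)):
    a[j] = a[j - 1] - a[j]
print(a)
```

j=1: a[1] = 3-5 = -2 → [3, -2, 8, 8, 3]
j=2: a[2] = (-2)-8 = -10 → [3, -2, -10, 8, 3]
j=3: a[3] = (-10)-8 = -18 → [3, -2, -10, -18, 3]
j=4: a[4] = (-18)-3 = -21 → [3, -2, -10, -18, -21]

[3, -2, -10, -18, -21]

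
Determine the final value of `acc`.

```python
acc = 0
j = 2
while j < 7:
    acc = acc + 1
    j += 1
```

5

j=2: acc = 0+1 = 1
j=3: acc = 1+1 = 2
j=4: acc = 2+1 = 3
j=5: acc = 3+1 = 4
j=6: acc = 4+1 = 5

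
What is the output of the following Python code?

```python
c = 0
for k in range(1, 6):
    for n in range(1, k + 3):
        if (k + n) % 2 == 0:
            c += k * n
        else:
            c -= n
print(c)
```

k=1,n=1: even sum, c = 0+1 = 1
k=1,n=2: odd sum, c = 1-2 = -1
k=1,n=3: even sum, c = (-1)+3 = 2
k=2,n=1: odd sum, c = 2-1 = 1
k=2,n=2: even sum, c = 1+4 = 5
k=2,n=3: odd sum, c = 5-3 = 2
k=2,n=4: even sum, c = 2+8 = 10
k=3,n=1: even sum, c = 10+3 = 13
k=3,n=2: odd sum, c = 13-2 = 11
k=3,n=3: even sum, c = 11+9 = 20
k=3,n=4: odd sum, c = 20-4 = 16
k=3,n=5: even sum, c = 16+15 = 31
k=4,n=1: odd sum, c = 31-1 = 30
k=4,n=2: even sum, c = 30+8 = 38
k=4,n=3: odd sum, c = 38-3 = 35
k=4,n=4: even sum, c = 35+16 = 51
k=4,n=5: odd sum, c = 51-5 = 46
k=4,n=6: even sum, c = 46+24 = 70
k=5,n=1: even sum, c = 70+5 = 75
k=5,n=2: odd sum, c = 75-2 = 73
k=5,n=3: even sum, c = 73+15 = 88
k=5,n=4: odd sum, c = 88-4 = 84
k=5,n=5: even sum, c = 84+25 = 109
k=5,n=6: odd sum, c = 109-6 = 103
k=5,n=7: even sum, c = 103+35 = 138

138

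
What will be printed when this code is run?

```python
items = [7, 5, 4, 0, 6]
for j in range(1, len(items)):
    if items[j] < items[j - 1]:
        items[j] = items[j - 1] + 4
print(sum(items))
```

75

j=1: 5<7, items[1] = 7+4 = 11 → [7, 11, 4, 0, 6]
j=2: 4<11, items[2] = 11+4 = 15 → [7, 11, 15, 0, 6]
j=3: 0<15, items[3] = 15+4 = 19 → [7, 11, 15, 19, 6]
j=4: 6<19, items[4] = 19+4 = 23 → [7, 11, 15, 19, 23]
sum = 75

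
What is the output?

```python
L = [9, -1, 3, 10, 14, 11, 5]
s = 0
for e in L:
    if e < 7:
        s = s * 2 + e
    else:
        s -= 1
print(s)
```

-7

e=9: not <7, s = 0-1 = -1
e=-1: <7, s = (-1)*2+(-1) = -3
e=3: <7, s = (-3)*2+3 = -3
e=10: not <7, s = (-3)-1 = -4
e=14: not <7, s = (-4)-1 = -5
e=11: not <7, s = (-5)-1 = -6
e=5: <7, s = (-6)*2+5 = -7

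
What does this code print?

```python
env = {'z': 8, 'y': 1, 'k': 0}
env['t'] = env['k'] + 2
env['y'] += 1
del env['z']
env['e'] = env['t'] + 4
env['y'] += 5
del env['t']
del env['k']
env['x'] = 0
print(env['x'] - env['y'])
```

-7

env['t'] = env['k']+2 = 2 → {'z': 8, 'y': 1, 'k': 0, 't': 2}
env['y'] = 1+1 = 2 → {'z': 8, 'y': 2, 'k': 0, 't': 2}
del 'z' → {'y': 2, 'k': 0, 't': 2}
env['e'] = env['t']+4 = 6 → {'y': 2, 'k': 0, 't': 2, 'e': 6}
env['y'] = 2+5 = 7 → {'y': 7, 'k': 0, 't': 2, 'e': 6}
del 't' → {'y': 7, 'k': 0, 'e': 6}
del 'k' → {'y': 7, 'e': 6}
env['x'] = 0 → {'y': 7, 'e': 6, 'x': 0}
env['x']-env['y'] = 0-7 = -7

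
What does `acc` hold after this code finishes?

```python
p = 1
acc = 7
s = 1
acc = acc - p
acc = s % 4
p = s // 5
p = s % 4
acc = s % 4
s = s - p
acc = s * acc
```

acc = 7-1 = 6
acc = 1%4 = 1
p = 1//5 = 0
p = 1%4 = 1
acc = 1%4 = 1
s = 1-1 = 0
acc = 0*1 = 0

0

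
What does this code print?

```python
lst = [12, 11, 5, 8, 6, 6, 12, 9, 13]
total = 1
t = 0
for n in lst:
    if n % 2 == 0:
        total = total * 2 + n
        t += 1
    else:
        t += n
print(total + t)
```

379

n=12: even, total = 1*2+12 = 14; t=1
n=11: not even; t=12
n=5: not even; t=17
n=8: even, total = 14*2+8 = 36; t=18
n=6: even, total = 36*2+6 = 78; t=19
n=6: even, total = 78*2+6 = 162; t=20
n=12: even, total = 162*2+12 = 336; t=21
n=9: not even; t=30
n=13: not even; t=43
total+t = 336+43 = 379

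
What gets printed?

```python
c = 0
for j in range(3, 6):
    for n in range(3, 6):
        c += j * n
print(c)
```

144

j=3,n=3: c = 0+9 = 9
j=3,n=4: c = 9+12 = 21
j=3,n=5: c = 21+15 = 36
j=4,n=3: c = 36+12 = 48
j=4,n=4: c = 48+16 = 64
j=4,n=5: c = 64+20 = 84
j=5,n=3: c = 84+15 = 99
j=5,n=4: c = 99+20 = 119
j=5,n=5: c = 119+25 = 144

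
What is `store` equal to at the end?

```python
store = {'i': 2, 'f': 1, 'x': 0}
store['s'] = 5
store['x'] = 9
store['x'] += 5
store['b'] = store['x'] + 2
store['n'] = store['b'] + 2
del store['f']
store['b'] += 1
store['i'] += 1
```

{'i': 3, 'x': 14, 's': 5, 'b': 17, 'n': 18}

store['s'] = 5 → {'i': 2, 'f': 1, 'x': 0, 's': 5}
store['x'] = 9 → {'i': 2, 'f': 1, 'x': 9, 's': 5}
store['x'] = 9+5 = 14 → {'i': 2, 'f': 1, 'x': 14, 's': 5}
store['b'] = store['x']+2 = 16 → {'i': 2, 'f': 1, 'x': 14, 's': 5, 'b': 16}
store['n'] = store['b']+2 = 18 → {'i': 2, 'f': 1, 'x': 14, 's': 5, 'b': 16, 'n': 18}
del 'f' → {'i': 2, 'x': 14, 's': 5, 'b': 16, 'n': 18}
store['b'] = 16+1 = 17 → {'i': 2, 'x': 14, 's': 5, 'b': 17, 'n': 18}
store['i'] = 2+1 = 3 → {'i': 3, 'x': 14, 's': 5, 'b': 17, 'n': 18}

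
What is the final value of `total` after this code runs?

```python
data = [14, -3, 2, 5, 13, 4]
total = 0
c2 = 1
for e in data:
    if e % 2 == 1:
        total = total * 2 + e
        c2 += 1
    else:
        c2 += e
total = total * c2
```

e=14: not odd; c2=15
e=-3: odd, total = 0*2+(-3) = -3; c2=16
e=2: not odd; c2=18
e=5: odd, total = (-3)*2+5 = -1; c2=19
e=13: odd, total = (-1)*2+13 = 11; c2=20
e=4: not odd; c2=24
total*c2 = 11*24 = 264

264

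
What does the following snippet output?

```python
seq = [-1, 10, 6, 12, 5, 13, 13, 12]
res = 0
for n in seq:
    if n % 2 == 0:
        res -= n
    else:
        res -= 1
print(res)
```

-44

n=-1: not even, res = 0-1 = -1
n=10: even, res = (-1)-10 = -11
n=6: even, res = (-11)-6 = -17
n=12: even, res = (-17)-12 = -29
n=5: not even, res = (-29)-1 = -30
n=13: not even, res = (-30)-1 = -31
n=13: not even, res = (-31)-1 = -32
n=12: even, res = (-32)-12 = -44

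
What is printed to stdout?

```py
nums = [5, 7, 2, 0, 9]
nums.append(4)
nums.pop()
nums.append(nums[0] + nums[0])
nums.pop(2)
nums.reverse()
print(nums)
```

[10, 9, 0, 7, 5]

append 4 → [5, 7, 2, 0, 9, 4]
pop() removes 4 → [5, 7, 2, 0, 9]
append nums[0]+nums[0] = 5+5 = 10 → [5, 7, 2, 0, 9, 10]
pop(2) removes 2 → [5, 7, 0, 9, 10]
reverse → [10, 9, 0, 7, 5]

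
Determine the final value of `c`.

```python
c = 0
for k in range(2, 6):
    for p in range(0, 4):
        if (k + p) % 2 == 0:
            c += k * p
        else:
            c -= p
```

k=2,p=0: even sum, c = 0+0 = 0
k=2,p=1: odd sum, c = 0-1 = -1
k=2,p=2: even sum, c = (-1)+4 = 3
k=2,p=3: odd sum, c = 3-3 = 0
k=3,p=0: odd sum, c = 0-0 = 0
k=3,p=1: even sum, c = 0+3 = 3
k=3,p=2: odd sum, c = 3-2 = 1
k=3,p=3: even sum, c = 1+9 = 10
k=4,p=0: even sum, c = 10+0 = 10
k=4,p=1: odd sum, c = 10-1 = 9
k=4,p=2: even sum, c = 9+8 = 17
k=4,p=3: odd sum, c = 17-3 = 14
k=5,p=0: odd sum, c = 14-0 = 14
k=5,p=1: even sum, c = 14+5 = 19
k=5,p=2: odd sum, c = 19-2 = 17
k=5,p=3: even sum, c = 17+15 = 32

32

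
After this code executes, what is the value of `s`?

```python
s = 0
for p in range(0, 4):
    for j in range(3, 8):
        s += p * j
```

150

p=0,j=3: s = 0+0 = 0
p=0,j=4: s = 0+0 = 0
p=0,j=5: s = 0+0 = 0
p=0,j=6: s = 0+0 = 0
p=0,j=7: s = 0+0 = 0
p=1,j=3: s = 0+3 = 3
p=1,j=4: s = 3+4 = 7
p=1,j=5: s = 7+5 = 12
p=1,j=6: s = 12+6 = 18
p=1,j=7: s = 18+7 = 25
p=2,j=3: s = 25+6 = 31
p=2,j=4: s = 31+8 = 39
p=2,j=5: s = 39+10 = 49
p=2,j=6: s = 49+12 = 61
p=2,j=7: s = 61+14 = 75
p=3,j=3: s = 75+9 = 84
p=3,j=4: s = 84+12 = 96
p=3,j=5: s = 96+15 = 111
p=3,j=6: s = 111+18 = 129
p=3,j=7: s = 129+21 = 150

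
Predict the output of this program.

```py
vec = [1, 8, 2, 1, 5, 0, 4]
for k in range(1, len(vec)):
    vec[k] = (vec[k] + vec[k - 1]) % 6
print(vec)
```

k=1: vec[1] = (8+1)%6 = 3 → [1, 3, 2, 1, 5, 0, 4]
k=2: vec[2] = (2+3)%6 = 5 → [1, 3, 5, 1, 5, 0, 4]
k=3: vec[3] = (1+5)%6 = 0 → [1, 3, 5, 0, 5, 0, 4]
k=4: vec[4] = (5+0)%6 = 5 → [1, 3, 5, 0, 5, 0, 4]
k=5: vec[5] = (0+5)%6 = 5 → [1, 3, 5, 0, 5, 5, 4]
k=6: vec[6] = (4+5)%6 = 3 → [1, 3, 5, 0, 5, 5, 3]

[1, 3, 5, 0, 5, 5, 3]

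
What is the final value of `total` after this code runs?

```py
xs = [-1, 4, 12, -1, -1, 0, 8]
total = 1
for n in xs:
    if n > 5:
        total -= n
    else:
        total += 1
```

-14

n=-1: not >5, total = 1+1 = 2
n=4: not >5, total = 2+1 = 3
n=12: >5, total = 3-12 = -9
n=-1: not >5, total = (-9)+1 = -8
n=-1: not >5, total = (-8)+1 = -7
n=0: not >5, total = (-7)+1 = -6
n=8: >5, total = (-6)-8 = -14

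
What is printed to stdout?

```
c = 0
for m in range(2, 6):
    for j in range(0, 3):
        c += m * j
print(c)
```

m=2,j=0: c = 0+0 = 0
m=2,j=1: c = 0+2 = 2
m=2,j=2: c = 2+4 = 6
m=3,j=0: c = 6+0 = 6
m=3,j=1: c = 6+3 = 9
m=3,j=2: c = 9+6 = 15
m=4,j=0: c = 15+0 = 15
m=4,j=1: c = 15+4 = 19
m=4,j=2: c = 19+8 = 27
m=5,j=0: c = 27+0 = 27
m=5,j=1: c = 27+5 = 32
m=5,j=2: c = 32+10 = 42

42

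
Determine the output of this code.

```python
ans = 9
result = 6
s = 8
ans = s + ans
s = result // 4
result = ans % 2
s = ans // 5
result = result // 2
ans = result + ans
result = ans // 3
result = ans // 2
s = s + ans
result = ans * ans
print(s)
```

ans = 8+9 = 17
s = 6//4 = 1
result = 17%2 = 1
s = 17//5 = 3
result = 1//2 = 0
ans = 0+17 = 17
result = 17//3 = 5
result = 17//2 = 8
s = 3+17 = 20
result = 17*17 = 289

20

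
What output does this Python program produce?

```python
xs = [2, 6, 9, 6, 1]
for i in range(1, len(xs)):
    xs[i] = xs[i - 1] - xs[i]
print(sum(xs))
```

i=1: xs[1] = 2-6 = -4 → [2, -4, 9, 6, 1]
i=2: xs[2] = (-4)-9 = -13 → [2, -4, -13, 6, 1]
i=3: xs[3] = (-13)-6 = -19 → [2, -4, -13, -19, 1]
i=4: xs[4] = (-19)-1 = -20 → [2, -4, -13, -19, -20]
sum = -54

-54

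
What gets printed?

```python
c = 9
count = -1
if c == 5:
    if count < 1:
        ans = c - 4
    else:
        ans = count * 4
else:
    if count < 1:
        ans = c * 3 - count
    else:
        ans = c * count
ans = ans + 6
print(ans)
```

34

c=9, count=-1
c == 5 is False; count < 1 is True
→ ans = c * 3 - count = 28
ans = 28+6 = 34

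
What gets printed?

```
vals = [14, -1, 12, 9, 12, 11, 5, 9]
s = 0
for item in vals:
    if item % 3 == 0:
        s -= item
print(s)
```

item=14: not %3==0
item=-1: not %3==0
item=12: %3==0, s = 0-12 = -12
item=9: %3==0, s = (-12)-9 = -21
item=12: %3==0, s = (-21)-12 = -33
item=11: not %3==0
item=5: not %3==0
item=9: %3==0, s = (-33)-9 = -42

-42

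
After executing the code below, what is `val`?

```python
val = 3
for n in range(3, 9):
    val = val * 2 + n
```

438

n=3: val = 3*2+3 = 9
n=4: val = 9*2+4 = 22
n=5: val = 22*2+5 = 49
n=6: val = 49*2+6 = 104
n=7: val = 104*2+7 = 215
n=8: val = 215*2+8 = 438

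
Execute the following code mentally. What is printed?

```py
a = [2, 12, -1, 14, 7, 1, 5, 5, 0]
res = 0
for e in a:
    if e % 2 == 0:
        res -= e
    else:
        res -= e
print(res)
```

e=2: even, res = 0-2 = -2
e=12: even, res = (-2)-12 = -14
e=-1: not even, res = (-14)-(-1) = -13
e=14: even, res = (-13)-14 = -27
e=7: not even, res = (-27)-7 = -34
e=1: not even, res = (-34)-1 = -35
e=5: not even, res = (-35)-5 = -40
e=5: not even, res = (-40)-5 = -45
e=0: even, res = (-45)-0 = -45

-45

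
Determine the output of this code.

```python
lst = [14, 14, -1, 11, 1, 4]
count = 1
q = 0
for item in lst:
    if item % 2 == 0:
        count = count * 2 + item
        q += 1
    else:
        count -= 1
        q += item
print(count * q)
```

item=14: even, count = 1*2+14 = 16; q=1
item=14: even, count = 16*2+14 = 46; q=2
item=-1: not even, count = 46-1 = 45; q=1
item=11: not even, count = 45-1 = 44; q=12
item=1: not even, count = 44-1 = 43; q=13
item=4: even, count = 43*2+4 = 90; q=14
count*q = 90*14 = 1260

1260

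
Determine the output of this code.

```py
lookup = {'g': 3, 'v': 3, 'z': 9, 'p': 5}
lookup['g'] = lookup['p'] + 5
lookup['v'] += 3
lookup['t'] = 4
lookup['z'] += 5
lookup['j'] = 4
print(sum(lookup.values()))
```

lookup['g'] = lookup['p']+5 = 10 → {'g': 10, 'v': 3, 'z': 9, 'p': 5}
lookup['v'] = 3+3 = 6 → {'g': 10, 'v': 6, 'z': 9, 'p': 5}
lookup['t'] = 4 → {'g': 10, 'v': 6, 'z': 9, 'p': 5, 't': 4}
lookup['z'] = 9+5 = 14 → {'g': 10, 'v': 6, 'z': 14, 'p': 5, 't': 4}
lookup['j'] = 4 → {'g': 10, 'v': 6, 'z': 14, 'p': 5, 't': 4, 'j': 4}
sum of values = 43

43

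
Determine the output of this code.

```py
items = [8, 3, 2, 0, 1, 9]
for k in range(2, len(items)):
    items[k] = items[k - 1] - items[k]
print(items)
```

[8, 3, 1, 1, 0, -9]

k=2: items[2] = 3-2 = 1 → [8, 3, 1, 0, 1, 9]
k=3: items[3] = 1-0 = 1 → [8, 3, 1, 1, 1, 9]
k=4: items[4] = 1-1 = 0 → [8, 3, 1, 1, 0, 9]
k=5: items[5] = 0-9 = -9 → [8, 3, 1, 1, 0, -9]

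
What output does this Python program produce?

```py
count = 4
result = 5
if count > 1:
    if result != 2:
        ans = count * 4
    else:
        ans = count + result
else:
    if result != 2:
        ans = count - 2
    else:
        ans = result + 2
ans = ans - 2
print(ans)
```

count=4, result=5
count > 1 is True; result != 2 is True
→ ans = count * 4 = 16
ans = 16-2 = 14

14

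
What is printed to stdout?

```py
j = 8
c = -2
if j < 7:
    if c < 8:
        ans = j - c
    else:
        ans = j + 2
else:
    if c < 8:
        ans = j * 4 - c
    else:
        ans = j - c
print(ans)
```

34

j=8, c=-2
j < 7 is False; c < 8 is True
→ ans = j * 4 - c = 34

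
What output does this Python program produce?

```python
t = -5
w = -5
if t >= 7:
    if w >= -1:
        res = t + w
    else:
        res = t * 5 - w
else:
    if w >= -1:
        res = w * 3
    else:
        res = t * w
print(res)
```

25

t=-5, w=-5
t >= 7 is False; w >= -1 is False
→ res = t * w = 25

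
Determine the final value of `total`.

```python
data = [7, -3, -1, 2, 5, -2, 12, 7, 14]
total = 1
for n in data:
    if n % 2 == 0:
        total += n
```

n=7: not even
n=-3: not even
n=-1: not even
n=2: even, total = 1+2 = 3
n=5: not even
n=-2: even, total = 3+(-2) = 1
n=12: even, total = 1+12 = 13
n=7: not even
n=14: even, total = 13+14 = 27

27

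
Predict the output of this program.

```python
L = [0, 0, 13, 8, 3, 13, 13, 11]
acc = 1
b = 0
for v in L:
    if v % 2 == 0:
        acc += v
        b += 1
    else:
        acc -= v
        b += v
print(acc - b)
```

-100

v=0: even, acc = 1+0 = 1; b=1
v=0: even, acc = 1+0 = 1; b=2
v=13: not even, acc = 1-13 = -12; b=15
v=8: even, acc = (-12)+8 = -4; b=16
v=3: not even, acc = (-4)-3 = -7; b=19
v=13: not even, acc = (-7)-13 = -20; b=32
v=13: not even, acc = (-20)-13 = -33; b=45
v=11: not even, acc = (-33)-11 = -44; b=56
acc-b = (-44)-56 = -100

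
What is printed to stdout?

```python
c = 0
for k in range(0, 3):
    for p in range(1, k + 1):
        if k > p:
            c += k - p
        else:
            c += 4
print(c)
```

k=1,p=1: not 1>1, c = 0+4 = 4
k=2,p=1: 2>1, c = 4+1 = 5
k=2,p=2: not 2>2, c = 5+4 = 9

9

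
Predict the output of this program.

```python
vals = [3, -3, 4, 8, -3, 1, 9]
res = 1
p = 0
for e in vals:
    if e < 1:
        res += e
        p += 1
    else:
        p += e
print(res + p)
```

22

e=3: not <1; p=3
e=-3: <1, res = 1+(-3) = -2; p=4
e=4: not <1; p=8
e=8: not <1; p=16
e=-3: <1, res = (-2)+(-3) = -5; p=17
e=1: not <1; p=18
e=9: not <1; p=27
res+p = (-5)+27 = 22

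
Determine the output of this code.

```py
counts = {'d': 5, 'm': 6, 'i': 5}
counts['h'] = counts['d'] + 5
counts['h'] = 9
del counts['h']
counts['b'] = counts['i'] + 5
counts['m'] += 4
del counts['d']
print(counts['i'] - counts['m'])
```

counts['h'] = counts['d']+5 = 10 → {'d': 5, 'm': 6, 'i': 5, 'h': 10}
counts['h'] = 9 → {'d': 5, 'm': 6, 'i': 5, 'h': 9}
del 'h' → {'d': 5, 'm': 6, 'i': 5}
counts['b'] = counts['i']+5 = 10 → {'d': 5, 'm': 6, 'i': 5, 'b': 10}
counts['m'] = 6+4 = 10 → {'d': 5, 'm': 10, 'i': 5, 'b': 10}
del 'd' → {'m': 10, 'i': 5, 'b': 10}
counts['i']-counts['m'] = 5-10 = -5

-5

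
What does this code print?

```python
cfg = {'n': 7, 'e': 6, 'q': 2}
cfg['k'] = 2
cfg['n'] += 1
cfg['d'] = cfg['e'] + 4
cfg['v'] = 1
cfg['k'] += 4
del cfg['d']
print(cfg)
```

{'n': 8, 'e': 6, 'q': 2, 'k': 6, 'v': 1}

cfg['k'] = 2 → {'n': 7, 'e': 6, 'q': 2, 'k': 2}
cfg['n'] = 7+1 = 8 → {'n': 8, 'e': 6, 'q': 2, 'k': 2}
cfg['d'] = cfg['e']+4 = 10 → {'n': 8, 'e': 6, 'q': 2, 'k': 2, 'd': 10}
cfg['v'] = 1 → {'n': 8, 'e': 6, 'q': 2, 'k': 2, 'd': 10, 'v': 1}
cfg['k'] = 2+4 = 6 → {'n': 8, 'e': 6, 'q': 2, 'k': 6, 'd': 10, 'v': 1}
del 'd' → {'n': 8, 'e': 6, 'q': 2, 'k': 6, 'v': 1}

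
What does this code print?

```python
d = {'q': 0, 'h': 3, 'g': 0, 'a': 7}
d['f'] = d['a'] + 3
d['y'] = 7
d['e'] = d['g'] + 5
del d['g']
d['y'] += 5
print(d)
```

{'q': 0, 'h': 3, 'a': 7, 'f': 10, 'y': 12, 'e': 5}

d['f'] = d['a']+3 = 10 → {'q': 0, 'h': 3, 'g': 0, 'a': 7, 'f': 10}
d['y'] = 7 → {'q': 0, 'h': 3, 'g': 0, 'a': 7, 'f': 10, 'y': 7}
d['e'] = d['g']+5 = 5 → {'q': 0, 'h': 3, 'g': 0, 'a': 7, 'f': 10, 'y': 7, 'e': 5}
del 'g' → {'q': 0, 'h': 3, 'a': 7, 'f': 10, 'y': 7, 'e': 5}
d['y'] = 7+5 = 12 → {'q': 0, 'h': 3, 'a': 7, 'f': 10, 'y': 12, 'e': 5}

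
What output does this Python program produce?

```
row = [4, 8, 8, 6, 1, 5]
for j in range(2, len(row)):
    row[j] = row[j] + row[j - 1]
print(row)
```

[4, 8, 16, 22, 23, 28]

j=2: row[2] = 8+8 = 16 → [4, 8, 16, 6, 1, 5]
j=3: row[3] = 6+16 = 22 → [4, 8, 16, 22, 1, 5]
j=4: row[4] = 1+22 = 23 → [4, 8, 16, 22, 23, 5]
j=5: row[5] = 5+23 = 28 → [4, 8, 16, 22, 23, 28]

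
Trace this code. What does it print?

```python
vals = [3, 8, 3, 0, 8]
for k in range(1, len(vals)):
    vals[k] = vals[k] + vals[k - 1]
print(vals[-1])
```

k=1: vals[1] = 8+3 = 11 → [3, 11, 3, 0, 8]
k=2: vals[2] = 3+11 = 14 → [3, 11, 14, 0, 8]
k=3: vals[3] = 0+14 = 14 → [3, 11, 14, 14, 8]
k=4: vals[4] = 8+14 = 22 → [3, 11, 14, 14, 22]

22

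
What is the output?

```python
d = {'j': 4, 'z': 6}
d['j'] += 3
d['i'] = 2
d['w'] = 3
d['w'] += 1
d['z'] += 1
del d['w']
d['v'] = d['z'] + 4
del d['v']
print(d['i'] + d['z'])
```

d['j'] = 4+3 = 7 → {'j': 7, 'z': 6}
d['i'] = 2 → {'j': 7, 'z': 6, 'i': 2}
d['w'] = 3 → {'j': 7, 'z': 6, 'i': 2, 'w': 3}
d['w'] = 3+1 = 4 → {'j': 7, 'z': 6, 'i': 2, 'w': 4}
d['z'] = 6+1 = 7 → {'j': 7, 'z': 7, 'i': 2, 'w': 4}
del 'w' → {'j': 7, 'z': 7, 'i': 2}
d['v'] = d['z']+4 = 11 → {'j': 7, 'z': 7, 'i': 2, 'v': 11}
del 'v' → {'j': 7, 'z': 7, 'i': 2}
d['i']+d['z'] = 2+7 = 9

9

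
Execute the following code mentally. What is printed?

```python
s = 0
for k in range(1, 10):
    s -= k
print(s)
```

k=1: s = 0-1 = -1
k=2: s = (-1)-2 = -3
k=3: s = (-3)-3 = -6
k=4: s = (-6)-4 = -10
k=5: s = (-10)-5 = -15
k=6: s = (-15)-6 = -21
k=7: s = (-21)-7 = -28
k=8: s = (-28)-8 = -36
k=9: s = (-36)-9 = -45

-45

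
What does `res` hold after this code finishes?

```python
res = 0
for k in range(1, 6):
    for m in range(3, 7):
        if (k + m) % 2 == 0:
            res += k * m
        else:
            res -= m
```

k=1,m=3: even sum, res = 0+3 = 3
k=1,m=4: odd sum, res = 3-4 = -1
k=1,m=5: even sum, res = (-1)+5 = 4
k=1,m=6: odd sum, res = 4-6 = -2
k=2,m=3: odd sum, res = (-2)-3 = -5
k=2,m=4: even sum, res = (-5)+8 = 3
k=2,m=5: odd sum, res = 3-5 = -2
k=2,m=6: even sum, res = (-2)+12 = 10
k=3,m=3: even sum, res = 10+9 = 19
k=3,m=4: odd sum, res = 19-4 = 15
k=3,m=5: even sum, res = 15+15 = 30
k=3,m=6: odd sum, res = 30-6 = 24
k=4,m=3: odd sum, res = 24-3 = 21
k=4,m=4: even sum, res = 21+16 = 37
k=4,m=5: odd sum, res = 37-5 = 32
k=4,m=6: even sum, res = 32+24 = 56
k=5,m=3: even sum, res = 56+15 = 71
k=5,m=4: odd sum, res = 71-4 = 67
k=5,m=5: even sum, res = 67+25 = 92
k=5,m=6: odd sum, res = 92-6 = 86

86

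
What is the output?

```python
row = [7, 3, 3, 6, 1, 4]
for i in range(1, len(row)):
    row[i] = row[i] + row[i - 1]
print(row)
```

[7, 10, 13, 19, 20, 24]

i=1: row[1] = 3+7 = 10 → [7, 10, 3, 6, 1, 4]
i=2: row[2] = 3+10 = 13 → [7, 10, 13, 6, 1, 4]
i=3: row[3] = 6+13 = 19 → [7, 10, 13, 19, 1, 4]
i=4: row[4] = 1+19 = 20 → [7, 10, 13, 19, 20, 4]
i=5: row[5] = 4+20 = 24 → [7, 10, 13, 19, 20, 24]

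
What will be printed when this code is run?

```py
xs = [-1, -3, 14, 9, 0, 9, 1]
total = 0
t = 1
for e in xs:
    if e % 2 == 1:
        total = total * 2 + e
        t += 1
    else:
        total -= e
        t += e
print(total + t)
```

e=-1: odd, total = 0*2+(-1) = -1; t=2
e=-3: odd, total = (-1)*2+(-3) = -5; t=3
e=14: not odd, total = (-5)-14 = -19; t=17
e=9: odd, total = (-19)*2+9 = -29; t=18
e=0: not odd, total = (-29)-0 = -29; t=18
e=9: odd, total = (-29)*2+9 = -49; t=19
e=1: odd, total = (-49)*2+1 = -97; t=20
total+t = (-97)+20 = -77

-77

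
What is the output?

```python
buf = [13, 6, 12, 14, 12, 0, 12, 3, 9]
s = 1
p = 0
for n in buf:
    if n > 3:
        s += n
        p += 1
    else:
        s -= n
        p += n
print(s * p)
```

760

n=13: >3, s = 1+13 = 14; p=1
n=6: >3, s = 14+6 = 20; p=2
n=12: >3, s = 20+12 = 32; p=3
n=14: >3, s = 32+14 = 46; p=4
n=12: >3, s = 46+12 = 58; p=5
n=0: not >3, s = 58-0 = 58; p=5
n=12: >3, s = 58+12 = 70; p=6
n=3: not >3, s = 70-3 = 67; p=9
n=9: >3, s = 67+9 = 76; p=10
s*p = 76*10 = 760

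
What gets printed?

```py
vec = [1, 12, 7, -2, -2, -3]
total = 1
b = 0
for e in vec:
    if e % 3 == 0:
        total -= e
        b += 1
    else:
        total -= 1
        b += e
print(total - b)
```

-18

e=1: not %3==0, total = 1-1 = 0; b=1
e=12: %3==0, total = 0-12 = -12; b=2
e=7: not %3==0, total = (-12)-1 = -13; b=9
e=-2: not %3==0, total = (-13)-1 = -14; b=7
e=-2: not %3==0, total = (-14)-1 = -15; b=5
e=-3: %3==0, total = (-15)-(-3) = -12; b=6
total-b = (-12)-6 = -18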